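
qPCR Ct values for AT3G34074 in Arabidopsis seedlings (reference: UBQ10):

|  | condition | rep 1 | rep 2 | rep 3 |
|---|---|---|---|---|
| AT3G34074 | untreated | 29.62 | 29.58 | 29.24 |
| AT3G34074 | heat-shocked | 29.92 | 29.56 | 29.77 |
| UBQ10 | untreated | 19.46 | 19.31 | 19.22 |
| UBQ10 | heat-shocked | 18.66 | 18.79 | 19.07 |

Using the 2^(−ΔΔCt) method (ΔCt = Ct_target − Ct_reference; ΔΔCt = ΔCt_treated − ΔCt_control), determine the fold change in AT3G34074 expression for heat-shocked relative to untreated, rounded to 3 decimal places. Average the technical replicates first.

Mean Ct: AT3G34074 untreated 29.480; AT3G34074 heat-shocked 29.750; UBQ10 untreated 19.330; UBQ10 heat-shocked 18.840
ΔCt(untreated) = 29.480 − 19.330 = 10.150
ΔCt(heat-shocked) = 29.750 − 18.840 = 10.910
ΔΔCt = 10.910 − 10.150 = 0.760
Fold change = 2^(−0.760) = 0.5905

0.590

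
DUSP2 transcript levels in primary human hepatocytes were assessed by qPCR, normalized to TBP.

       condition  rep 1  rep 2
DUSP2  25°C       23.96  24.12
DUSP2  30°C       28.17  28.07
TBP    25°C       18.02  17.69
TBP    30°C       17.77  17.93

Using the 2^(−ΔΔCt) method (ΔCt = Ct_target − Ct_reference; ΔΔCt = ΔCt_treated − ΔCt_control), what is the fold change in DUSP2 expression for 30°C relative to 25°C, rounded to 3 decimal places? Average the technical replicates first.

Mean Ct: DUSP2 25°C 24.040; DUSP2 30°C 28.120; TBP 25°C 17.855; TBP 30°C 17.850
ΔCt(25°C) = 24.040 − 17.855 = 6.185
ΔCt(30°C) = 28.120 − 17.850 = 10.270
ΔΔCt = 10.270 − 6.185 = 4.085
Fold change = 2^(−4.085) = 0.0589

0.059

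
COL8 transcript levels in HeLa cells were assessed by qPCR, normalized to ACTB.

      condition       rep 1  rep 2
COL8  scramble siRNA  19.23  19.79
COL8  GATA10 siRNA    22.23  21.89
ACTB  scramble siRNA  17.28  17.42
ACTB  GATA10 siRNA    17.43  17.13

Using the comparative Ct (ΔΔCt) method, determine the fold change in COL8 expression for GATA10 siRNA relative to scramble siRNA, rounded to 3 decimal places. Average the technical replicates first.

Mean Ct: COL8 scramble siRNA 19.510; COL8 GATA10 siRNA 22.060; ACTB scramble siRNA 17.350; ACTB GATA10 siRNA 17.280
ΔCt(scramble siRNA) = 19.510 − 17.350 = 2.160
ΔCt(GATA10 siRNA) = 22.060 − 17.280 = 4.780
ΔΔCt = 4.780 − 2.160 = 2.620
Fold change = 2^(−2.620) = 0.1627

0.163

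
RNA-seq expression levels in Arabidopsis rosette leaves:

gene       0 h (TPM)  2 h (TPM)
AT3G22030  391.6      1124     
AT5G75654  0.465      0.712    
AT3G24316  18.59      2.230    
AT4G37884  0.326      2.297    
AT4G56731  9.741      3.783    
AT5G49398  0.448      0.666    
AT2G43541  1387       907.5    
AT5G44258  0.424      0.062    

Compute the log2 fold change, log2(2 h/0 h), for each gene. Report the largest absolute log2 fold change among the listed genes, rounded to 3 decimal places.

log2(1124/391.6) = 1.521  (AT3G22030)
log2(0.712/0.465) = 0.615  (AT5G75654)
log2(2.230/18.59) = -3.059  (AT3G24316)
log2(2.297/0.326) = 2.817  (AT4G37884)
log2(3.783/9.741) = -1.365  (AT4G56731)
log2(0.666/0.448) = 0.572  (AT5G49398)
log2(907.5/1387) = -0.612  (AT2G43541)
log2(0.062/0.424) = -2.774  (AT5G44258)
The largest magnitude belongs to AT3G24316.

3.059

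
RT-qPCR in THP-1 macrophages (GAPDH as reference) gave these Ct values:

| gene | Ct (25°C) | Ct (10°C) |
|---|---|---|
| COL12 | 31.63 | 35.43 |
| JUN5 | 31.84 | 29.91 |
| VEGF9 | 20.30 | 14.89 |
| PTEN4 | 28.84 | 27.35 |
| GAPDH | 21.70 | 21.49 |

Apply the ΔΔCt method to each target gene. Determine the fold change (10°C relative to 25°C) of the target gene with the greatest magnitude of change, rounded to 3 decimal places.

COL12: ΔΔCt = (35.43−21.49) − (31.63−21.70) = 13.94 − 9.93 = 4.01; fold change = 2^-4.01 = 0.062
JUN5: ΔΔCt = (29.91−21.49) − (31.84−21.70) = 8.42 − 10.14 = -1.72; fold change = 2^1.72 = 3.294
VEGF9: ΔΔCt = (14.89−21.49) − (20.30−21.70) = -6.60 − (-1.40) = -5.20; fold change = 2^5.20 = 36.758
PTEN4: ΔΔCt = (27.35−21.49) − (28.84−21.70) = 5.86 − 7.14 = -1.28; fold change = 2^1.28 = 2.428
VEGF9 has the largest |ΔΔCt| = 5.20.

36.758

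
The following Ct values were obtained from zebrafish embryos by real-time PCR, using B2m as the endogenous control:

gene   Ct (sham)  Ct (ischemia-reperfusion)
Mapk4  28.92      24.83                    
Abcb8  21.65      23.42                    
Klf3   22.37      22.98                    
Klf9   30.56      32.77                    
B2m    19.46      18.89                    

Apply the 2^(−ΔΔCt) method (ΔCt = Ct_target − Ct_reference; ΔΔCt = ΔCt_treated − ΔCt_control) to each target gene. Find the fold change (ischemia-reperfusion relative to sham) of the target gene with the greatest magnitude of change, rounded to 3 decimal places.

Mapk4: ΔΔCt = (24.83−18.89) − (28.92−19.46) = 5.94 − 9.46 = -3.52; fold change = 2^3.52 = 11.472
Abcb8: ΔΔCt = (23.42−18.89) − (21.65−19.46) = 4.53 − 2.19 = 2.34; fold change = 2^-2.34 = 0.198
Klf3: ΔΔCt = (22.98−18.89) − (22.37−19.46) = 4.09 − 2.91 = 1.18; fold change = 2^-1.18 = 0.441
Klf9: ΔΔCt = (32.77−18.89) − (30.56−19.46) = 13.88 − 11.10 = 2.78; fold change = 2^-2.78 = 0.146
Mapk4 has the largest |ΔΔCt| = 3.52.

11.472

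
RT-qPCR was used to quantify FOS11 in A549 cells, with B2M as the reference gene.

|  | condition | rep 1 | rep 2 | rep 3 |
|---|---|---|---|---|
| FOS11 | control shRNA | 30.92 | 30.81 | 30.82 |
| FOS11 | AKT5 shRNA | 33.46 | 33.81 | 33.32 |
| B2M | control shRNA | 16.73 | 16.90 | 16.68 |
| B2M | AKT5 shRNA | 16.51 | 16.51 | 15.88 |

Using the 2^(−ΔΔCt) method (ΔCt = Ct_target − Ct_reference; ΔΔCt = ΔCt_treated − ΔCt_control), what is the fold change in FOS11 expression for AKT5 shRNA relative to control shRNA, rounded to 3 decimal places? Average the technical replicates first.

Mean Ct: FOS11 control shRNA 30.850; FOS11 AKT5 shRNA 33.530; B2M control shRNA 16.770; B2M AKT5 shRNA 16.300
ΔCt(control shRNA) = 30.850 − 16.770 = 14.080
ΔCt(AKT5 shRNA) = 33.530 − 16.300 = 17.230
ΔΔCt = 17.230 − 14.080 = 3.150
Fold change = 2^(−3.150) = 0.1127

0.113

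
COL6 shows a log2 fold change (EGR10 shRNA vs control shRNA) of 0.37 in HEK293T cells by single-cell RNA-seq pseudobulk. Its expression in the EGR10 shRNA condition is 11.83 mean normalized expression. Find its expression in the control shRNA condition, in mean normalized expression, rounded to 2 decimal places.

9.15

Fold change = 2^(0.37) = 1.2924
control shRNA expression = 11.83 / 1.2924 = 9.15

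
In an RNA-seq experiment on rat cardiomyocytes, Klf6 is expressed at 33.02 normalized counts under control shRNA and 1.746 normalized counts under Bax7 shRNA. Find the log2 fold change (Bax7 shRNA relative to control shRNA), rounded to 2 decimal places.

-4.24

Fold change = 1.746 / 33.02 = 0.0529
log2(0.0529) = -4.241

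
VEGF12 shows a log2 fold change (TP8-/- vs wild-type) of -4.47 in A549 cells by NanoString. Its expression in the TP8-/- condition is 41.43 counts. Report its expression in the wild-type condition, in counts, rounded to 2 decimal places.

Fold change = 2^(-4.47) = 0.0451
wild-type expression = 41.43 / 0.0451 = 918.16

918.16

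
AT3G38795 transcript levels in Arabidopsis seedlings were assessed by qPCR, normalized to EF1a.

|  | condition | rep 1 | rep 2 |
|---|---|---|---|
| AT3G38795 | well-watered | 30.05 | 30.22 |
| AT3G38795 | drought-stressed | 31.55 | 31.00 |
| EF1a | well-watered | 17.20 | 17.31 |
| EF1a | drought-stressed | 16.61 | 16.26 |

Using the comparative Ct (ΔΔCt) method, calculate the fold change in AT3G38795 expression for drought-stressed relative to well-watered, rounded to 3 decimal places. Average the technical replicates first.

0.257

Mean Ct: AT3G38795 well-watered 30.135; AT3G38795 drought-stressed 31.275; EF1a well-watered 17.255; EF1a drought-stressed 16.435
ΔCt(well-watered) = 30.135 − 17.255 = 12.880
ΔCt(drought-stressed) = 31.275 − 16.435 = 14.840
ΔΔCt = 14.840 − 12.880 = 1.960
Fold change = 2^(−1.960) = 0.2570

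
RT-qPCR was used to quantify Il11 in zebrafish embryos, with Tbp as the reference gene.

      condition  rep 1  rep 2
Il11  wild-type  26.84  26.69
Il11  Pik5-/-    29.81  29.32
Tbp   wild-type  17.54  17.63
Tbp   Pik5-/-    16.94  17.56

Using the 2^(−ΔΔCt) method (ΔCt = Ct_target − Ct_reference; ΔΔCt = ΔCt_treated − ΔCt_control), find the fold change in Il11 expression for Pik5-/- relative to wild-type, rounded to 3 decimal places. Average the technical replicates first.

Mean Ct: Il11 wild-type 26.765; Il11 Pik5-/- 29.565; Tbp wild-type 17.585; Tbp Pik5-/- 17.250
ΔCt(wild-type) = 26.765 − 17.585 = 9.180
ΔCt(Pik5-/-) = 29.565 − 17.250 = 12.315
ΔΔCt = 12.315 − 9.180 = 3.135
Fold change = 2^(−3.135) = 0.1138

0.114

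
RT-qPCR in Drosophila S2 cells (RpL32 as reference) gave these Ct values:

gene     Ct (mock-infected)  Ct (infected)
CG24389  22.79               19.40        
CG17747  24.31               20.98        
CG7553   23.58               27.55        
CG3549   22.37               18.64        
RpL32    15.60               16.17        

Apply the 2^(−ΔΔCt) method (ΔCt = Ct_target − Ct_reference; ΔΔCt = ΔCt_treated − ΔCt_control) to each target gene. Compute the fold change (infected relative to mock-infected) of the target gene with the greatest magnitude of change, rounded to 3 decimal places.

19.698

CG24389: ΔΔCt = (19.40−16.17) − (22.79−15.60) = 3.23 − 7.19 = -3.96; fold change = 2^3.96 = 15.562
CG17747: ΔΔCt = (20.98−16.17) − (24.31−15.60) = 4.81 − 8.71 = -3.90; fold change = 2^3.90 = 14.929
CG7553: ΔΔCt = (27.55−16.17) − (23.58−15.60) = 11.38 − 7.98 = 3.40; fold change = 2^-3.40 = 0.095
CG3549: ΔΔCt = (18.64−16.17) − (22.37−15.60) = 2.47 − 6.77 = -4.30; fold change = 2^4.30 = 19.698
CG3549 has the largest |ΔΔCt| = 4.30.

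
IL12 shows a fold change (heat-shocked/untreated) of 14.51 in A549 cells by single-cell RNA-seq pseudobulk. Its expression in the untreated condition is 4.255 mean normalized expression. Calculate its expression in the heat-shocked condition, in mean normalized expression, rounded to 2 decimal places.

61.74

heat-shocked expression = 4.255 × 14.51 = 61.74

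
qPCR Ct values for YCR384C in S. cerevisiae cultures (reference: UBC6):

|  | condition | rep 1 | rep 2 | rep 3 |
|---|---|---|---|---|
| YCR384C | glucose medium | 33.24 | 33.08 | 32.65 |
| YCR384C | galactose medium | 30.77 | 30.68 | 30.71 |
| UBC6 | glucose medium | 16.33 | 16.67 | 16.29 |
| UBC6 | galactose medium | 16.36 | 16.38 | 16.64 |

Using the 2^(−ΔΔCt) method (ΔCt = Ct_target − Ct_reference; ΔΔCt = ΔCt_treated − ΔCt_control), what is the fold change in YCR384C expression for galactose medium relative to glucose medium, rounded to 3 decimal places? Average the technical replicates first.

4.925

Mean Ct: YCR384C glucose medium 32.990; YCR384C galactose medium 30.720; UBC6 glucose medium 16.430; UBC6 galactose medium 16.460
ΔCt(glucose medium) = 32.990 − 16.430 = 16.560
ΔCt(galactose medium) = 30.720 − 16.460 = 14.260
ΔΔCt = 14.260 − 16.560 = -2.300
Fold change = 2^(−(-2.300)) = 2^2.300 = 4.9246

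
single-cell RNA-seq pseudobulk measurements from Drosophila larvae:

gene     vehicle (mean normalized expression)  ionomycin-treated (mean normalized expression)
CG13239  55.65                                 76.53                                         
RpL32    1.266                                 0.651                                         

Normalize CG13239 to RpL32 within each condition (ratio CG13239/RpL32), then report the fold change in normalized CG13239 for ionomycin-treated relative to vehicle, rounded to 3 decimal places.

CG13239/RpL32 (vehicle) = 55.65 / 1.266 = 43.957
CG13239/RpL32 (ionomycin-treated) = 76.53 / 0.651 = 117.56
Fold change = 117.56 / 43.957 = 2.6744

2.674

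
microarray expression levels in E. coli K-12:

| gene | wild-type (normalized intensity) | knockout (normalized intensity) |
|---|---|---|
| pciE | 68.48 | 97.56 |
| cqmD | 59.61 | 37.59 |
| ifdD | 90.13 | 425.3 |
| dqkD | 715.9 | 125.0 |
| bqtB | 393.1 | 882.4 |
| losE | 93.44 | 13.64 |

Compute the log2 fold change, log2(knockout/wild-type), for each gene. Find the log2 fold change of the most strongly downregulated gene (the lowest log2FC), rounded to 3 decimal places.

log2(97.56/68.48) = 0.511  (pciE)
log2(37.59/59.61) = -0.665  (cqmD)
log2(425.3/90.13) = 2.238  (ifdD)
log2(125.0/715.9) = -2.518  (dqkD)
log2(882.4/393.1) = 1.167  (bqtB)
log2(13.64/93.44) = -2.776  (losE)
losE is most strongly downregulated.

-2.776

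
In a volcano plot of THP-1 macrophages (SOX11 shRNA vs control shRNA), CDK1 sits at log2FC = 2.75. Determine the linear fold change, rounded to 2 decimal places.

Fold change = 2^(2.75) = 6.727

6.73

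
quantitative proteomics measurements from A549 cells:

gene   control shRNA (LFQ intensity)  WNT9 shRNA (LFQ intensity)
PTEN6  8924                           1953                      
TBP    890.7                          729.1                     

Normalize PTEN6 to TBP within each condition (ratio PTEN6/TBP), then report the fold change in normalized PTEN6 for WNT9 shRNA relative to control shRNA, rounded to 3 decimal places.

0.267

PTEN6/TBP (control shRNA) = 8924 / 890.7 = 10.019
PTEN6/TBP (WNT9 shRNA) = 1953 / 729.1 = 2.6786
Fold change = 2.6786 / 10.019 = 0.2674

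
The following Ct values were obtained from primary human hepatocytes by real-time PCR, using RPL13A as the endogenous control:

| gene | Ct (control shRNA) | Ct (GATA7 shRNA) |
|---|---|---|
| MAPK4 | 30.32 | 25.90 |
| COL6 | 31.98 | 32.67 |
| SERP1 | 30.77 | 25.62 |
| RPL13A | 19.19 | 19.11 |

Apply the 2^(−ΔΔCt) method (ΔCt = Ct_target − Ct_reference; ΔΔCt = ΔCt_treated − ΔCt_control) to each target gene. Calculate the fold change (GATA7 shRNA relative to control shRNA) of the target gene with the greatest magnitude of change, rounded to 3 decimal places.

33.591

MAPK4: ΔΔCt = (25.90−19.11) − (30.32−19.19) = 6.79 − 11.13 = -4.34; fold change = 2^4.34 = 20.252
COL6: ΔΔCt = (32.67−19.11) − (31.98−19.19) = 13.56 − 12.79 = 0.77; fold change = 2^-0.77 = 0.586
SERP1: ΔΔCt = (25.62−19.11) − (30.77−19.19) = 6.51 − 11.58 = -5.07; fold change = 2^5.07 = 33.591
SERP1 has the largest |ΔΔCt| = 5.07.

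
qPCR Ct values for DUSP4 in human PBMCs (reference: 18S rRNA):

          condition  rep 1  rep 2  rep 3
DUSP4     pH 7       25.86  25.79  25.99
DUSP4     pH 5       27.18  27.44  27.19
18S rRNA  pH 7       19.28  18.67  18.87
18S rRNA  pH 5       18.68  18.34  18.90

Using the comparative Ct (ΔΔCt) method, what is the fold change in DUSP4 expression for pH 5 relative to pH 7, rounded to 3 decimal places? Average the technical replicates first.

0.310

Mean Ct: DUSP4 pH 7 25.880; DUSP4 pH 5 27.270; 18S rRNA pH 7 18.940; 18S rRNA pH 5 18.640
ΔCt(pH 7) = 25.880 − 18.940 = 6.940
ΔCt(pH 5) = 27.270 − 18.640 = 8.630
ΔΔCt = 8.630 − 6.940 = 1.690
Fold change = 2^(−1.690) = 0.3099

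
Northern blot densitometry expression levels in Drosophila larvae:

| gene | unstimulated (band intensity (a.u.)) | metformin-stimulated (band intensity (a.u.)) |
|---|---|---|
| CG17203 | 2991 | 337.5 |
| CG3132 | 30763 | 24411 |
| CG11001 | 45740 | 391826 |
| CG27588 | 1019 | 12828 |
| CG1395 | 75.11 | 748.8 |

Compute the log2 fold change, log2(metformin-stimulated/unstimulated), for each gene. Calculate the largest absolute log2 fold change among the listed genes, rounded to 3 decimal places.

log2(337.5/2991) = -3.148  (CG17203)
log2(24411/30763) = -0.334  (CG3132)
log2(391826/45740) = 3.099  (CG11001)
log2(12828/1019) = 3.654  (CG27588)
log2(748.8/75.11) = 3.318  (CG1395)
The largest magnitude belongs to CG27588.

3.654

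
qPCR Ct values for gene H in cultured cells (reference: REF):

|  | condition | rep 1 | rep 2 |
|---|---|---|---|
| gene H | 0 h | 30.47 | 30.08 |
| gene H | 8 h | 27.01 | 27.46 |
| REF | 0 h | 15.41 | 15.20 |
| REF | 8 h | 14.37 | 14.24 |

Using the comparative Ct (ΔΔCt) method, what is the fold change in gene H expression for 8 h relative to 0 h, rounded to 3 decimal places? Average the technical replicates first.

Mean Ct: gene H 0 h 30.275; gene H 8 h 27.235; REF 0 h 15.305; REF 8 h 14.305
ΔCt(0 h) = 30.275 − 15.305 = 14.970
ΔCt(8 h) = 27.235 − 14.305 = 12.930
ΔΔCt = 12.930 − 14.970 = -2.040
Fold change = 2^(−(-2.040)) = 2^2.040 = 4.1125

4.112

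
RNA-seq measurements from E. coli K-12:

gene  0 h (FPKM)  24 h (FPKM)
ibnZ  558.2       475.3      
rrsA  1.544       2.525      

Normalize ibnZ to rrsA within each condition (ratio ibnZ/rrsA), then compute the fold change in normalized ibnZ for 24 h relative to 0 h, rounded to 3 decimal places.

ibnZ/rrsA (0 h) = 558.2 / 1.544 = 361.53
ibnZ/rrsA (24 h) = 475.3 / 2.525 = 188.24
Fold change = 188.24 / 361.53 = 0.5207

0.521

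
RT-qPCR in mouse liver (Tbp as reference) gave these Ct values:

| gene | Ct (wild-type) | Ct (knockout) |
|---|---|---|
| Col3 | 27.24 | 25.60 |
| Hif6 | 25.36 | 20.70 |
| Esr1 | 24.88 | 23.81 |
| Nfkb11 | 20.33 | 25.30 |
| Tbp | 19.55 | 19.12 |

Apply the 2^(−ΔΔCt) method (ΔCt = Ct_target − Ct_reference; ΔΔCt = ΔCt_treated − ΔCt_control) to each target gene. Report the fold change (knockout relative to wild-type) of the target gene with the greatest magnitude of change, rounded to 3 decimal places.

Col3: ΔΔCt = (25.60−19.12) − (27.24−19.55) = 6.48 − 7.69 = -1.21; fold change = 2^1.21 = 2.313
Hif6: ΔΔCt = (20.70−19.12) − (25.36−19.55) = 1.58 − 5.81 = -4.23; fold change = 2^4.23 = 18.765
Esr1: ΔΔCt = (23.81−19.12) − (24.88−19.55) = 4.69 − 5.33 = -0.64; fold change = 2^0.64 = 1.558
Nfkb11: ΔΔCt = (25.30−19.12) − (20.33−19.55) = 6.18 − 0.78 = 5.40; fold change = 2^-5.40 = 0.024
Nfkb11 has the largest |ΔΔCt| = 5.40.

0.024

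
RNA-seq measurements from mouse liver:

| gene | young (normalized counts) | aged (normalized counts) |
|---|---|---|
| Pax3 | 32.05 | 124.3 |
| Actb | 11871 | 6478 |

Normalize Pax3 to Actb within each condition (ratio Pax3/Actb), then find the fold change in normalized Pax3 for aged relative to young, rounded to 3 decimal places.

7.107

Pax3/Actb (young) = 32.05 / 11871 = 0.0026999
Pax3/Actb (aged) = 124.3 / 6478 = 0.019188
Fold change = 0.019188 / 0.0026999 = 7.1071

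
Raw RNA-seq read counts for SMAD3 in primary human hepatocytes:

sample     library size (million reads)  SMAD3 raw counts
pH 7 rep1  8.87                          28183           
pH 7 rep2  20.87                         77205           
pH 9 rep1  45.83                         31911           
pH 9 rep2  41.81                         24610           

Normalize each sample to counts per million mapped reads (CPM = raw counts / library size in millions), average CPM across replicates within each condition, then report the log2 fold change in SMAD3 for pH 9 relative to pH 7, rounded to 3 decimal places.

CPM(pH 7 rep1) = 28183 / 8.87 = 3177.3393
CPM(pH 7 rep2) = 77205 / 20.87 = 3699.3292
CPM(pH 9 rep1) = 31911 / 45.83 = 696.2906
CPM(pH 9 rep2) = 24610 / 41.81 = 588.6152
mean CPM(pH 7) = 3438.3343; mean CPM(pH 9) = 642.4529
Fold change = 642.4529 / 3438.3343 = 0.18685
log2(0.18685) = -2.4200

-2.420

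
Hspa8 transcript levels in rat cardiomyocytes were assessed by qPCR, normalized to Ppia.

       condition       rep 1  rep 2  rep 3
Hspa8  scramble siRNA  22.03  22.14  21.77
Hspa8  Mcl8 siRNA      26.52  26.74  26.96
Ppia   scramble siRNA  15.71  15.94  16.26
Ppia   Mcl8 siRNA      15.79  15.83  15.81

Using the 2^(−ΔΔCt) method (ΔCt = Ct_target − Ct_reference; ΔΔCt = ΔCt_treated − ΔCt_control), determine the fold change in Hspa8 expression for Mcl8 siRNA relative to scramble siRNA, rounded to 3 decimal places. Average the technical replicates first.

Mean Ct: Hspa8 scramble siRNA 21.980; Hspa8 Mcl8 siRNA 26.740; Ppia scramble siRNA 15.970; Ppia Mcl8 siRNA 15.810
ΔCt(scramble siRNA) = 21.980 − 15.970 = 6.010
ΔCt(Mcl8 siRNA) = 26.740 − 15.810 = 10.930
ΔΔCt = 10.930 − 6.010 = 4.920
Fold change = 2^(−4.920) = 0.0330

0.033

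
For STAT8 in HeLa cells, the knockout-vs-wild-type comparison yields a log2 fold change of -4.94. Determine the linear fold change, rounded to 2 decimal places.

Fold change = 2^(-4.94) = 0.033

0.03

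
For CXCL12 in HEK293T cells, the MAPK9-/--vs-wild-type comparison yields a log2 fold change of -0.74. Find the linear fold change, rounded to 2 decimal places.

Fold change = 2^(-0.74) = 0.599
That is, CXCL12 drops to 59.9% of the wild-type level.

0.60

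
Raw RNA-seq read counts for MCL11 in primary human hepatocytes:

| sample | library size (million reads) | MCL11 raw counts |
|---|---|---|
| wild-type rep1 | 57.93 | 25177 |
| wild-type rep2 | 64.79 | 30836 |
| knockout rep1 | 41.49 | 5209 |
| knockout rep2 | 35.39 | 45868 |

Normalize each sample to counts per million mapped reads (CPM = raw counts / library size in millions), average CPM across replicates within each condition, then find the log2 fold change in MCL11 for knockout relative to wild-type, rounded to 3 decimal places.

0.643

CPM(wild-type rep1) = 25177 / 57.93 = 434.6107
CPM(wild-type rep2) = 30836 / 64.79 = 475.9376
CPM(knockout rep1) = 5209 / 41.49 = 125.5483
CPM(knockout rep2) = 45868 / 35.39 = 1296.0723
mean CPM(wild-type) = 455.2742; mean CPM(knockout) = 710.8103
Fold change = 710.8103 / 455.2742 = 1.56128
log2(1.56128) = 0.6427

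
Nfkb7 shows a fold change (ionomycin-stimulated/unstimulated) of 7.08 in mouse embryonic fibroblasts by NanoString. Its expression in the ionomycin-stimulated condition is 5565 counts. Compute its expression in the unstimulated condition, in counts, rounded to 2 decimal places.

unstimulated expression = 5565 / 7.08 = 786.02

786.02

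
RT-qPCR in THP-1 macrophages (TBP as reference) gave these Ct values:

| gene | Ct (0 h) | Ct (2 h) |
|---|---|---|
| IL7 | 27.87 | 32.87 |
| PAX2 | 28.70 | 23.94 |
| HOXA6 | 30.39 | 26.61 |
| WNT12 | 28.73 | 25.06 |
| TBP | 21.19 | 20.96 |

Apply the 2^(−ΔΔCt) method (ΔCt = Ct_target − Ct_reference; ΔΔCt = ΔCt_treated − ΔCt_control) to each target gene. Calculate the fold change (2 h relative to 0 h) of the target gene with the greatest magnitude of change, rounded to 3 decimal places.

IL7: ΔΔCt = (32.87−20.96) − (27.87−21.19) = 11.91 − 6.68 = 5.23; fold change = 2^-5.23 = 0.027
PAX2: ΔΔCt = (23.94−20.96) − (28.70−21.19) = 2.98 − 7.51 = -4.53; fold change = 2^4.53 = 23.103
HOXA6: ΔΔCt = (26.61−20.96) − (30.39−21.19) = 5.65 − 9.20 = -3.55; fold change = 2^3.55 = 11.713
WNT12: ΔΔCt = (25.06−20.96) − (28.73−21.19) = 4.10 − 7.54 = -3.44; fold change = 2^3.44 = 10.853
IL7 has the largest |ΔΔCt| = 5.23.

0.027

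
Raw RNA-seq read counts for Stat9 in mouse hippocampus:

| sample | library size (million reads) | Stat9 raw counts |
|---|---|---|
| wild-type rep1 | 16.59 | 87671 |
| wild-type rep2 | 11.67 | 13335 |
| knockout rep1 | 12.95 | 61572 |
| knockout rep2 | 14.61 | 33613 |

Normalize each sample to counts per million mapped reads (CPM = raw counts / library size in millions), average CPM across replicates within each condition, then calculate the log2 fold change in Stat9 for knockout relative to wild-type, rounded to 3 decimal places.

CPM(wild-type rep1) = 87671 / 16.59 = 5284.5690
CPM(wild-type rep2) = 13335 / 11.67 = 1142.6735
CPM(knockout rep1) = 61572 / 12.95 = 4754.5946
CPM(knockout rep2) = 33613 / 14.61 = 2300.6845
mean CPM(wild-type) = 3213.6213; mean CPM(knockout) = 3527.6395
Fold change = 3527.6395 / 3213.6213 = 1.09771
log2(1.09771) = 0.1345

0.135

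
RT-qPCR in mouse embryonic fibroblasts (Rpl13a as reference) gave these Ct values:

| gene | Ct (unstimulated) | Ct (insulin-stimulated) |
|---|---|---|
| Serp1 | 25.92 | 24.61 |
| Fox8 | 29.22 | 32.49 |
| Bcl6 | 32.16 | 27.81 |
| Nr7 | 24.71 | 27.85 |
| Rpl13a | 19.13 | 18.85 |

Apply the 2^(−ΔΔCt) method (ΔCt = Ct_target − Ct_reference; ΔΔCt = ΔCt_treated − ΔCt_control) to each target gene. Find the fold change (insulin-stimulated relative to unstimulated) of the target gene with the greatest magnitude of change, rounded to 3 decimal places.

Serp1: ΔΔCt = (24.61−18.85) − (25.92−19.13) = 5.76 − 6.79 = -1.03; fold change = 2^1.03 = 2.042
Fox8: ΔΔCt = (32.49−18.85) − (29.22−19.13) = 13.64 − 10.09 = 3.55; fold change = 2^-3.55 = 0.085
Bcl6: ΔΔCt = (27.81−18.85) − (32.16−19.13) = 8.96 − 13.03 = -4.07; fold change = 2^4.07 = 16.795
Nr7: ΔΔCt = (27.85−18.85) − (24.71−19.13) = 9.00 − 5.58 = 3.42; fold change = 2^-3.42 = 0.093
Bcl6 has the largest |ΔΔCt| = 4.07.

16.795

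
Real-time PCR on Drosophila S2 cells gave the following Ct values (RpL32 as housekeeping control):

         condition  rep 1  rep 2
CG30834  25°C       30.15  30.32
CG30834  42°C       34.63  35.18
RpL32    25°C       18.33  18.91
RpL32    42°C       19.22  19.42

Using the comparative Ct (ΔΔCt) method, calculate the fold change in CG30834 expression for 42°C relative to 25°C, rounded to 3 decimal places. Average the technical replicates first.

0.064

Mean Ct: CG30834 25°C 30.235; CG30834 42°C 34.905; RpL32 25°C 18.620; RpL32 42°C 19.320
ΔCt(25°C) = 30.235 − 18.620 = 11.615
ΔCt(42°C) = 34.905 − 19.320 = 15.585
ΔΔCt = 15.585 − 11.615 = 3.970
Fold change = 2^(−3.970) = 0.0638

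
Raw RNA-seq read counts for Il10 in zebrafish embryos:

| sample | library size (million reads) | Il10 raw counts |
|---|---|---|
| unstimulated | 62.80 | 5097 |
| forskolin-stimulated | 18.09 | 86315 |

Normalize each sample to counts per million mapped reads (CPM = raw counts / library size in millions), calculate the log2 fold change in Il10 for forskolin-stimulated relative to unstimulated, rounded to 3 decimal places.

5.877

CPM(unstimulated) = 5097 / 62.80 = 81.1624
CPM(forskolin-stimulated) = 86315 / 18.09 = 4771.4207
Fold change = 4771.4207 / 81.1624 = 58.78855
log2(58.78855) = 5.8775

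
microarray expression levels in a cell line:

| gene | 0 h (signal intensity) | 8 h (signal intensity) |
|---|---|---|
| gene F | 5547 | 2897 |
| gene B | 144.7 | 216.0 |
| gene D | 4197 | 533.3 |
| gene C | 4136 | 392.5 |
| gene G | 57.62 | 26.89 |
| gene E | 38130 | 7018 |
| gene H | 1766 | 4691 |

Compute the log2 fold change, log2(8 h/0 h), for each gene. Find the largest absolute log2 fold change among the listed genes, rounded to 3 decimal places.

3.397

log2(2897/5547) = -0.937  (gene F)
log2(216.0/144.7) = 0.578  (gene B)
log2(533.3/4197) = -2.976  (gene D)
log2(392.5/4136) = -3.397  (gene C)
log2(26.89/57.62) = -1.099  (gene G)
log2(7018/38130) = -2.442  (gene E)
log2(4691/1766) = 1.409  (gene H)
The largest magnitude belongs to gene C.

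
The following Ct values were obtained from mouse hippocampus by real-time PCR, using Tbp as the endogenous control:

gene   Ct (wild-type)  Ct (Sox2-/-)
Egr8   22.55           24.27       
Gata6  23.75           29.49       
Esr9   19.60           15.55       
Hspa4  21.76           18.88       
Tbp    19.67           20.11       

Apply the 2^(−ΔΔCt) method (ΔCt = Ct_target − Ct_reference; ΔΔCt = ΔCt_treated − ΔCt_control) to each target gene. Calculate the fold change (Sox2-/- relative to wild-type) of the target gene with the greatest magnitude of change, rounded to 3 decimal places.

Egr8: ΔΔCt = (24.27−20.11) − (22.55−19.67) = 4.16 − 2.88 = 1.28; fold change = 2^-1.28 = 0.412
Gata6: ΔΔCt = (29.49−20.11) − (23.75−19.67) = 9.38 − 4.08 = 5.30; fold change = 2^-5.30 = 0.025
Esr9: ΔΔCt = (15.55−20.11) − (19.60−19.67) = -4.56 − (-0.07) = -4.49; fold change = 2^4.49 = 22.471
Hspa4: ΔΔCt = (18.88−20.11) − (21.76−19.67) = -1.23 − 2.09 = -3.32; fold change = 2^3.32 = 9.987
Gata6 has the largest |ΔΔCt| = 5.30.

0.025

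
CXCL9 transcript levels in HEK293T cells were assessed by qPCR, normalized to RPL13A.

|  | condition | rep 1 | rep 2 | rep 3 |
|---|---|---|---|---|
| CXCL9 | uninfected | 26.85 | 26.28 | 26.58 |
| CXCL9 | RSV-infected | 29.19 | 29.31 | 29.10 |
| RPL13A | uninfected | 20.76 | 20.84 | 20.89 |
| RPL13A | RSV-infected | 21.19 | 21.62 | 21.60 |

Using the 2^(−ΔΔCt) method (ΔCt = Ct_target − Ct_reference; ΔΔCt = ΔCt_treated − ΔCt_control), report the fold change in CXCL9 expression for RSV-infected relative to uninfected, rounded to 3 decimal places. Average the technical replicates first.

0.252

Mean Ct: CXCL9 uninfected 26.570; CXCL9 RSV-infected 29.200; RPL13A uninfected 20.830; RPL13A RSV-infected 21.470
ΔCt(uninfected) = 26.570 − 20.830 = 5.740
ΔCt(RSV-infected) = 29.200 − 21.470 = 7.730
ΔΔCt = 7.730 − 5.740 = 1.990
Fold change = 2^(−1.990) = 0.2517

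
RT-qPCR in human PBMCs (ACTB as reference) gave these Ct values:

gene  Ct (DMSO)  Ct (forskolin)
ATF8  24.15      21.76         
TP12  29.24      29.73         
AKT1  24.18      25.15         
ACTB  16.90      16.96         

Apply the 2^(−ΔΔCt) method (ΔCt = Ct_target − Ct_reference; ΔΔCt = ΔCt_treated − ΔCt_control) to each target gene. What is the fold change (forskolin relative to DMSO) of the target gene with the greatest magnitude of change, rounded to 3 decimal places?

ATF8: ΔΔCt = (21.76−16.96) − (24.15−16.90) = 4.80 − 7.25 = -2.45; fold change = 2^2.45 = 5.464
TP12: ΔΔCt = (29.73−16.96) − (29.24−16.90) = 12.77 − 12.34 = 0.43; fold change = 2^-0.43 = 0.742
AKT1: ΔΔCt = (25.15−16.96) − (24.18−16.90) = 8.19 − 7.28 = 0.91; fold change = 2^-0.91 = 0.532
ATF8 has the largest |ΔΔCt| = 2.45.

5.464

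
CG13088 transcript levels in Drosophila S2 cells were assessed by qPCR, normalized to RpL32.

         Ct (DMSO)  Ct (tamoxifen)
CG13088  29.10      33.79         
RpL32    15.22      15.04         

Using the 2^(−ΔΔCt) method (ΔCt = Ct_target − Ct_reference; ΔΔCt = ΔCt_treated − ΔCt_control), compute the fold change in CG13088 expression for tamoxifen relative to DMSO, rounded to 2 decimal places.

ΔCt(DMSO) = 29.100 − 15.220 = 13.880
ΔCt(tamoxifen) = 33.790 − 15.040 = 18.750
ΔΔCt = 18.750 − 13.880 = 4.870
Fold change = 2^(−4.870) = 0.034

0.03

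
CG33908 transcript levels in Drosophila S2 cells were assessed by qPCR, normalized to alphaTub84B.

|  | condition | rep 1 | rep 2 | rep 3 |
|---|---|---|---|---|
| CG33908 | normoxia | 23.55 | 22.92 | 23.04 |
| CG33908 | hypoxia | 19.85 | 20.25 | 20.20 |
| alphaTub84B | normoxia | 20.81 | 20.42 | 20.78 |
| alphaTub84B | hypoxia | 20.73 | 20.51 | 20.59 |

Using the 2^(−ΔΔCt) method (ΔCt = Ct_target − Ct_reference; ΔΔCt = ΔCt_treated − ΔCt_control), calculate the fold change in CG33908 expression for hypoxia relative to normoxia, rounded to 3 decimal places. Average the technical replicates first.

Mean Ct: CG33908 normoxia 23.170; CG33908 hypoxia 20.100; alphaTub84B normoxia 20.670; alphaTub84B hypoxia 20.610
ΔCt(normoxia) = 23.170 − 20.670 = 2.500
ΔCt(hypoxia) = 20.100 − 20.610 = -0.510
ΔΔCt = -0.510 − 2.500 = -3.010
Fold change = 2^(−(-3.010)) = 2^3.010 = 8.0556

8.056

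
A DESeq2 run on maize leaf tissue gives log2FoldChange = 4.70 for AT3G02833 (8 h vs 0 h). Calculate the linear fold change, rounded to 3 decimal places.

25.992

Fold change = 2^(4.70) = 25.9921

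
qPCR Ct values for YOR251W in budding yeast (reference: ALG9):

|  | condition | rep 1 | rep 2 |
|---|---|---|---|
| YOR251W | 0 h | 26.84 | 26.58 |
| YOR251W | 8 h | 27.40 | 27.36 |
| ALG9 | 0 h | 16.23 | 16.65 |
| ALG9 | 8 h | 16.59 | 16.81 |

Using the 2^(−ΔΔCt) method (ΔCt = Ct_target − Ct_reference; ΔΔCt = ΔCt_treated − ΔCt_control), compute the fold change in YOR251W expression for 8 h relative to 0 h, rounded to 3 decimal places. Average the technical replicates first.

0.753

Mean Ct: YOR251W 0 h 26.710; YOR251W 8 h 27.380; ALG9 0 h 16.440; ALG9 8 h 16.700
ΔCt(0 h) = 26.710 − 16.440 = 10.270
ΔCt(8 h) = 27.380 − 16.700 = 10.680
ΔΔCt = 10.680 − 10.270 = 0.410
Fold change = 2^(−0.410) = 0.7526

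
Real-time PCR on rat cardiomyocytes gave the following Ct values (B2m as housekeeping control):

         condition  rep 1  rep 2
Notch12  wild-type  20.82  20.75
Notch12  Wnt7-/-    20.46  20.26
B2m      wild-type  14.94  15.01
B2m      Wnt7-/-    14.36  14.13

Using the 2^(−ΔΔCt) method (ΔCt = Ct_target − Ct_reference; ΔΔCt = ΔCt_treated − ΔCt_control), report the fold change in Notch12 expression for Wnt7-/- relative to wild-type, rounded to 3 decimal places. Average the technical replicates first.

0.809

Mean Ct: Notch12 wild-type 20.785; Notch12 Wnt7-/- 20.360; B2m wild-type 14.975; B2m Wnt7-/- 14.245
ΔCt(wild-type) = 20.785 − 14.975 = 5.810
ΔCt(Wnt7-/-) = 20.360 − 14.245 = 6.115
ΔΔCt = 6.115 − 5.810 = 0.305
Fold change = 2^(−0.305) = 0.8094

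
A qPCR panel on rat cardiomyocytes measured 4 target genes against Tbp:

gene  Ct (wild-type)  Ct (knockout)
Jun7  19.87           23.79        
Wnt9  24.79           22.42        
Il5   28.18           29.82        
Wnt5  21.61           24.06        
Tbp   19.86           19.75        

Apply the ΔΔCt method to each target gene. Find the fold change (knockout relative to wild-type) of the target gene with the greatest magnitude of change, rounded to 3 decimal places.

Jun7: ΔΔCt = (23.79−19.75) − (19.87−19.86) = 4.04 − 0.01 = 4.03; fold change = 2^-4.03 = 0.061
Wnt9: ΔΔCt = (22.42−19.75) − (24.79−19.86) = 2.67 − 4.93 = -2.26; fold change = 2^2.26 = 4.790
Il5: ΔΔCt = (29.82−19.75) − (28.18−19.86) = 10.07 − 8.32 = 1.75; fold change = 2^-1.75 = 0.297
Wnt5: ΔΔCt = (24.06−19.75) − (21.61−19.86) = 4.31 − 1.75 = 2.56; fold change = 2^-2.56 = 0.170
Jun7 has the largest |ΔΔCt| = 4.03.

0.061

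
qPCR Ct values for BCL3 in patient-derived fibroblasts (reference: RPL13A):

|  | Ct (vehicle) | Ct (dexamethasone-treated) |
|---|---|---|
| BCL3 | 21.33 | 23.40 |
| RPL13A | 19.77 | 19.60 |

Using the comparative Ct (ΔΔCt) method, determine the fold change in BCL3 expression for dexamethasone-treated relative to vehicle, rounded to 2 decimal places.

0.21

ΔCt(vehicle) = 21.330 − 19.770 = 1.560
ΔCt(dexamethasone-treated) = 23.400 − 19.600 = 3.800
ΔΔCt = 3.800 − 1.560 = 2.240
Fold change = 2^(−2.240) = 0.212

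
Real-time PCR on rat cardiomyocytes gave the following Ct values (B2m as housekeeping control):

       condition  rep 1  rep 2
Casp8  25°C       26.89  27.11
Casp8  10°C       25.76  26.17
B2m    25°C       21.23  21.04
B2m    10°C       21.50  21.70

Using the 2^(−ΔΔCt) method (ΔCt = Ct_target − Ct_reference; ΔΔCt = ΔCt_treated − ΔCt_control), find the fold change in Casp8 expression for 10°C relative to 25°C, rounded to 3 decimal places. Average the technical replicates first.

2.828

Mean Ct: Casp8 25°C 27.000; Casp8 10°C 25.965; B2m 25°C 21.135; B2m 10°C 21.600
ΔCt(25°C) = 27.000 − 21.135 = 5.865
ΔCt(10°C) = 25.965 − 21.600 = 4.365
ΔΔCt = 4.365 − 5.865 = -1.500
Fold change = 2^(−(-1.500)) = 2^1.500 = 2.8284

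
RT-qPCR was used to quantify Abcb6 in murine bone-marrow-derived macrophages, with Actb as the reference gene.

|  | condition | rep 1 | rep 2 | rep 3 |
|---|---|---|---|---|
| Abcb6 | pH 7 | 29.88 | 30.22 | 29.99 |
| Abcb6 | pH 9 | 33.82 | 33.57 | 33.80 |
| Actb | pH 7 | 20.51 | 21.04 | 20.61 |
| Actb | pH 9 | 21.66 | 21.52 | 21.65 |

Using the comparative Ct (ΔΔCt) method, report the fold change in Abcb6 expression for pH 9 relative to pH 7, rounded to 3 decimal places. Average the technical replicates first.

0.143

Mean Ct: Abcb6 pH 7 30.030; Abcb6 pH 9 33.730; Actb pH 7 20.720; Actb pH 9 21.610
ΔCt(pH 7) = 30.030 − 20.720 = 9.310
ΔCt(pH 9) = 33.730 − 21.610 = 12.120
ΔΔCt = 12.120 − 9.310 = 2.810
Fold change = 2^(−2.810) = 0.1426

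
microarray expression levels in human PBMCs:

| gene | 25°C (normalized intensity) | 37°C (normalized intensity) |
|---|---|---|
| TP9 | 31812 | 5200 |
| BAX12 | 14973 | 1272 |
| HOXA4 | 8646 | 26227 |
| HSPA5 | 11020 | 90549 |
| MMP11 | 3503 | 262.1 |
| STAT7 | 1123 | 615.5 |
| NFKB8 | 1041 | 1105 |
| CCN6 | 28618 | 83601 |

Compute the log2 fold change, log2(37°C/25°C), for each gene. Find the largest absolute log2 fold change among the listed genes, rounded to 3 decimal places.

log2(5200/31812) = -2.613  (TP9)
log2(1272/14973) = -3.557  (BAX12)
log2(26227/8646) = 1.601  (HOXA4)
log2(90549/11020) = 3.039  (HSPA5)
log2(262.1/3503) = -3.740  (MMP11)
log2(615.5/1123) = -0.868  (STAT7)
log2(1105/1041) = 0.086  (NFKB8)
log2(83601/28618) = 1.547  (CCN6)
The largest magnitude belongs to MMP11.

3.740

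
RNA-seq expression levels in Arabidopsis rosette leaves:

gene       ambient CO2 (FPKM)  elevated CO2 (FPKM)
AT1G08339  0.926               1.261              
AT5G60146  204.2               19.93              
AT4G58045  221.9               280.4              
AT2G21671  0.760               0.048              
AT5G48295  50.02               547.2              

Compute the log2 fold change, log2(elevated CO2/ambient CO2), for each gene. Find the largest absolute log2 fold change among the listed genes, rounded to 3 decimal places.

log2(1.261/0.926) = 0.445  (AT1G08339)
log2(19.93/204.2) = -3.357  (AT5G60146)
log2(280.4/221.9) = 0.338  (AT4G58045)
log2(0.048/0.760) = -3.985  (AT2G21671)
log2(547.2/50.02) = 3.451  (AT5G48295)
The largest magnitude belongs to AT2G21671.

3.985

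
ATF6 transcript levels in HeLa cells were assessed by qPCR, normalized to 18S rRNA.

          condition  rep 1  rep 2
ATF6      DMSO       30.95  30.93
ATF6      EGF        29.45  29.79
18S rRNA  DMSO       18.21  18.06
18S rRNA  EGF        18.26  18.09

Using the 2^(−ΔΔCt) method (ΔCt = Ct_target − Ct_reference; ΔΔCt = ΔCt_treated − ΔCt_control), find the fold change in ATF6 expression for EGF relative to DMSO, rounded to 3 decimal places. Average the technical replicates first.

Mean Ct: ATF6 DMSO 30.940; ATF6 EGF 29.620; 18S rRNA DMSO 18.135; 18S rRNA EGF 18.175
ΔCt(DMSO) = 30.940 − 18.135 = 12.805
ΔCt(EGF) = 29.620 − 18.175 = 11.445
ΔΔCt = 11.445 − 12.805 = -1.360
Fold change = 2^(−(-1.360)) = 2^1.360 = 2.5669

2.567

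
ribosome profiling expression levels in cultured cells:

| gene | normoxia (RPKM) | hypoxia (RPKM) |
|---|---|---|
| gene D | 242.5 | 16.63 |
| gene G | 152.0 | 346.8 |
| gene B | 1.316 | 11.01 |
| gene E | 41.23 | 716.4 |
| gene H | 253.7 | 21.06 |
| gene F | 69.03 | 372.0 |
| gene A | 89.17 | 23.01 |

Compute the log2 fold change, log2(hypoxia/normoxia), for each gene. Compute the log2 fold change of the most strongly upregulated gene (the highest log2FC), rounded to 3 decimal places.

4.119

log2(16.63/242.5) = -3.866  (gene D)
log2(346.8/152.0) = 1.190  (gene G)
log2(11.01/1.316) = 3.065  (gene B)
log2(716.4/41.23) = 4.119  (gene E)
log2(21.06/253.7) = -3.591  (gene H)
log2(372.0/69.03) = 2.430  (gene F)
log2(23.01/89.17) = -1.954  (gene A)
gene E is most strongly upregulated.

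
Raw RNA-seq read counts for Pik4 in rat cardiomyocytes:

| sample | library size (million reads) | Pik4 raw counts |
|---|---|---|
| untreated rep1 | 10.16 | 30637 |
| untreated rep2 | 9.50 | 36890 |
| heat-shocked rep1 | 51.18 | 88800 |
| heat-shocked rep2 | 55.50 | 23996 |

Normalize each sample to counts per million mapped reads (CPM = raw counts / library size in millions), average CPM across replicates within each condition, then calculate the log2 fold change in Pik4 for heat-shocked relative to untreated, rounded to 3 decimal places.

-1.670

CPM(untreated rep1) = 30637 / 10.16 = 3015.4528
CPM(untreated rep2) = 36890 / 9.50 = 3883.1579
CPM(heat-shocked rep1) = 88800 / 51.18 = 1735.0528
CPM(heat-shocked rep2) = 23996 / 55.50 = 432.3604
mean CPM(untreated) = 3449.3053; mean CPM(heat-shocked) = 1083.7066
Fold change = 1083.7066 / 3449.3053 = 0.31418
log2(0.31418) = -1.6703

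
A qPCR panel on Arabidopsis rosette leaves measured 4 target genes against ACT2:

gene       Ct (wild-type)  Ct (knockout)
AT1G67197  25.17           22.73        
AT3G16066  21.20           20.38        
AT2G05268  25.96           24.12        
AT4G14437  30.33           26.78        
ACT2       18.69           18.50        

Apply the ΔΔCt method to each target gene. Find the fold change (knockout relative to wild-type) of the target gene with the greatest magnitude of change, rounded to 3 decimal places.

10.267

AT1G67197: ΔΔCt = (22.73−18.50) − (25.17−18.69) = 4.23 − 6.48 = -2.25; fold change = 2^2.25 = 4.757
AT3G16066: ΔΔCt = (20.38−18.50) − (21.20−18.69) = 1.88 − 2.51 = -0.63; fold change = 2^0.63 = 1.548
AT2G05268: ΔΔCt = (24.12−18.50) − (25.96−18.69) = 5.62 − 7.27 = -1.65; fold change = 2^1.65 = 3.138
AT4G14437: ΔΔCt = (26.78−18.50) − (30.33−18.69) = 8.28 − 11.64 = -3.36; fold change = 2^3.36 = 10.267
AT4G14437 has the largest |ΔΔCt| = 3.36.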